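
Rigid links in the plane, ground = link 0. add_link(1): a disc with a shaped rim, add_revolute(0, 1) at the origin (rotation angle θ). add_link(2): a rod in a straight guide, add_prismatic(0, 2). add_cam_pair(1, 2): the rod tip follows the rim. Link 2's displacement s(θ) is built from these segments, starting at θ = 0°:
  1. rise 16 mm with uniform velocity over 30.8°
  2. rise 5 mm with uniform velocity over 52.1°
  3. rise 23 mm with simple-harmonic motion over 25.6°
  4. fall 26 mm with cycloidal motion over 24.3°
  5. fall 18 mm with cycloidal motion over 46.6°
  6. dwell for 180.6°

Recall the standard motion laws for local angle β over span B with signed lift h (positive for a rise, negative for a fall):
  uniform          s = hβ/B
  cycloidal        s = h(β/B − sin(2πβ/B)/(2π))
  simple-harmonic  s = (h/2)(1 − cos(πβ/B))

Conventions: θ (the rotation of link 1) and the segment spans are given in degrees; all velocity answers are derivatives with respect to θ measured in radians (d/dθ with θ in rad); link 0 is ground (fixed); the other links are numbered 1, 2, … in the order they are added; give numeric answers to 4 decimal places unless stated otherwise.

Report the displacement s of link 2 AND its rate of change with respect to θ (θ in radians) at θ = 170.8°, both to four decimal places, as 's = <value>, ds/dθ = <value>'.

segment 1 (0° to 30.8°, uniform, h = 16) is passed completely: s = 0.0000 + (16) = 16.0000
segment 2 (30.8° to 82.9°, uniform, h = 5) is passed completely: s = 16.0000 + (5) = 21.0000
segment 3 (82.9° to 108.5°, simple-harmonic, h = 23) is passed completely: s = 21.0000 + (23) = 44.0000
segment 4 (108.5° to 132.8°, cycloidal, h = -26) is passed completely: s = 44.0000 + (-26) = 18.0000
θ = 170.8° falls in segment 5 (132.8° to 179.4°, cycloidal, h = -18): β = 170.8 − 132.8 = 38°, B = 46.6°; Δs = -18·(0.8155 − sin(2π·0.8155)/(2π)) = -17.3041; s = 18.0000 − 17.3041 = 0.6959
velocity in seg [132.8°–179.4°] (cycloidal), θ in radians: β = 38° = 0.6632 rad, B = 46.6° = 0.8133 rad; ds/dθ = (h/B)(1 − cos(2πβ/B)) = ((-18)/0.8133)(1 − cos(2π·0.8155)) = -13.284496 mm/rad

s = 0.6959, ds/dθ = -13.2845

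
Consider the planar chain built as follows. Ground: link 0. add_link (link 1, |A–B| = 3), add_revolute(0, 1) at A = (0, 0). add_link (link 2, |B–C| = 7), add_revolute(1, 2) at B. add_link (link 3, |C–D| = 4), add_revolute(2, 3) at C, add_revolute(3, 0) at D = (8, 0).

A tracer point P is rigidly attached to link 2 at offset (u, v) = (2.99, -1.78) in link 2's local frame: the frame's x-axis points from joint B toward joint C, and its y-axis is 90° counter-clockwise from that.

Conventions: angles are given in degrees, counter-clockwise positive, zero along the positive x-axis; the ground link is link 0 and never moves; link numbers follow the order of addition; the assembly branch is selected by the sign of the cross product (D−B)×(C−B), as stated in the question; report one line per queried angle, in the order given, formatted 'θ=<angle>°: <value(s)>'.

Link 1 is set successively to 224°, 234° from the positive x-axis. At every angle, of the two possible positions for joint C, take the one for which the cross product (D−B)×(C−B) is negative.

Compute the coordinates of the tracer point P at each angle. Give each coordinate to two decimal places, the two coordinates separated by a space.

A=(0,0), D=(8.00,0)
θ=224°: B = A + 3.00·(cos224°, sin224°) = (-2.1580, -2.0840)
θ=224°: |BD| = 10.3696
θ=224°: circle(B,7.00) ∩ circle(D,4.00): a=6.7760, h=1.7567
θ=224°:   candidates: C₊=(4.1267,0.9987) cross=18.216; C₋=(4.8328,-2.4431) cross=-18.216
θ=224°:   branch - wants cross < 0 → take C=(4.8328,-2.4431) (cross=-18.216)
θ=224°: ex = (C−B)/|BC| = (0.9987,-0.0513); ey = (0.0513,0.9987)
θ=224°: P = B + 2.99·ex + -1.78·ey = (0.7367,-4.0150)
θ=234°: B = A + 3.00·(cos234°, sin234°) = (-1.7634, -2.4271)
θ=234°: |BD| = 10.0605
θ=234°: circle(B,7.00) ∩ circle(D,4.00): a=6.6703, h=2.1229
θ=234°:   candidates: C₊=(4.1978,1.2423) cross=21.357; C₋=(5.2221,-2.8781) cross=-21.357
θ=234°:   branch - wants cross < 0 → take C=(5.2221,-2.8781) (cross=-21.357)
θ=234°: ex = (C−B)/|BC| = (0.9979,-0.0644); ey = (0.0644,0.9979)
θ=234°: P = B + 2.99·ex + -1.78·ey = (1.1057,-4.3960)

θ=224°: 0.74 -4.02
θ=234°: 1.11 -4.40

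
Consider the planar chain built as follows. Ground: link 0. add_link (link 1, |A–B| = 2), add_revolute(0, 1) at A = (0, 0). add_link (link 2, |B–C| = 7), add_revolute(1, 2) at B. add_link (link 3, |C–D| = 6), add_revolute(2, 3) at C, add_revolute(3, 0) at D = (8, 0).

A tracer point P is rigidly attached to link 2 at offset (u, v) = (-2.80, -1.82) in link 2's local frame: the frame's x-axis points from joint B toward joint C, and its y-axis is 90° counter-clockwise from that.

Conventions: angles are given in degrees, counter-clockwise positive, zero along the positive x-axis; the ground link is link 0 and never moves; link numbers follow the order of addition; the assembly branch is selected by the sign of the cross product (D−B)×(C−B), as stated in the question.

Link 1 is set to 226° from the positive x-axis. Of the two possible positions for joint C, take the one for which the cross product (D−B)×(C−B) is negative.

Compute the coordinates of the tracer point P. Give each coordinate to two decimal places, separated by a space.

A=(0,0), D=(8.00,0)
B = A + 2.00·(cos226°, sin226°) = (-1.3893, -1.4387)
|BD| = 9.4989
circle(B,7.00) ∩ circle(D,6.00): a=5.4337, h=4.4130
  candidates: C₊=(3.3134,3.7464) cross=41.919; C₋=(4.6501,-4.9778) cross=-41.919
  branch - wants cross < 0 → take C=(4.6501,-4.9778) (cross=-41.919)
ex = (C−B)/|BC| = (0.8628,-0.5056); ey = (0.5056,0.8628)
P = B + -2.80·ex + -1.82·ey = (-4.7253,-1.5933)

-4.73 -1.59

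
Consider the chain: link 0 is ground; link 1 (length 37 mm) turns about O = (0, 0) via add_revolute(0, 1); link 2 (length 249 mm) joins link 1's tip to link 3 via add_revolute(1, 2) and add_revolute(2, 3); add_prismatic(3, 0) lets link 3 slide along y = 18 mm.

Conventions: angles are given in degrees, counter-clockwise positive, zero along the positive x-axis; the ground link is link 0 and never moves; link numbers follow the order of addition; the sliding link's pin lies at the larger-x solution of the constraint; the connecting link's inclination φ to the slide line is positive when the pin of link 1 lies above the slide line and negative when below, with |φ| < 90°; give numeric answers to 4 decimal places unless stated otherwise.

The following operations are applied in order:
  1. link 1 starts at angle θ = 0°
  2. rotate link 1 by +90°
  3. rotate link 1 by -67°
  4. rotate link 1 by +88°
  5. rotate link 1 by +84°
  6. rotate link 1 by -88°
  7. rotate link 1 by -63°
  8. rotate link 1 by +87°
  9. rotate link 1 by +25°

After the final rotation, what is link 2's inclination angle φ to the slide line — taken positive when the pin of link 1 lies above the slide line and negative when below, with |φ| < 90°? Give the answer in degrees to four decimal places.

geometry: r = 37 mm, L = 249 mm, e = 18 mm; θ starts at 0°
rotate link 1 by +90°: θ ← 0° +90° = 90°
rotate link 1 by -67°: θ ← 90° -67° = 23°
rotate link 1 by +88°: θ ← 23° +88° = 111°
rotate link 1 by +84°: θ ← 111° +84° = 195°
rotate link 1 by -88°: θ ← 195° -88° = 107°
rotate link 1 by -63°: θ ← 107° -63° = 44°
rotate link 1 by +87°: θ ← 44° +87° = 131°
rotate link 1 by +25°: θ ← 131° +25° = 156°
h = r sin θ − e = 15.049256 − 18 = -2.950744
sin φ = h / L = -2.950744 / 249 = -0.01185038
φ = arcsin(-0.01185038) = -0.678993°

-0.6790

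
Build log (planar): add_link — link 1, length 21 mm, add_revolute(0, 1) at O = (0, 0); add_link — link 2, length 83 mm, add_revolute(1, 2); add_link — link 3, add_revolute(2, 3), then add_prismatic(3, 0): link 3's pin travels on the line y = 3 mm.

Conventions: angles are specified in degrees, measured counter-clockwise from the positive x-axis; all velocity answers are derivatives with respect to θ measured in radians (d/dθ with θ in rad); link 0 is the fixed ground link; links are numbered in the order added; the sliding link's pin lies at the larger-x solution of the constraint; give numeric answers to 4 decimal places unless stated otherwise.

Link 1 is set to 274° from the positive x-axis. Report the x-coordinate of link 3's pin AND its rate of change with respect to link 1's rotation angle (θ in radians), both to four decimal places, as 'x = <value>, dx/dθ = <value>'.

geometry: r = 21 mm, L = 83 mm, e = 3 mm
crank pin P = (r cos θ, r sin θ) = (1.464886, -20.948845)
h = r sin θ − e = -20.948845 − 3 = -23.948845
x = r cos θ + √(L² − h²) = 1.464886 + 79.469823 = 80.934709
dx/dθ = −r sin θ − h·r cos θ/√(L² − h²) (θ in radians; h = -23.948845) = 21.390300

x = 80.9347, dx/dθ = 21.3903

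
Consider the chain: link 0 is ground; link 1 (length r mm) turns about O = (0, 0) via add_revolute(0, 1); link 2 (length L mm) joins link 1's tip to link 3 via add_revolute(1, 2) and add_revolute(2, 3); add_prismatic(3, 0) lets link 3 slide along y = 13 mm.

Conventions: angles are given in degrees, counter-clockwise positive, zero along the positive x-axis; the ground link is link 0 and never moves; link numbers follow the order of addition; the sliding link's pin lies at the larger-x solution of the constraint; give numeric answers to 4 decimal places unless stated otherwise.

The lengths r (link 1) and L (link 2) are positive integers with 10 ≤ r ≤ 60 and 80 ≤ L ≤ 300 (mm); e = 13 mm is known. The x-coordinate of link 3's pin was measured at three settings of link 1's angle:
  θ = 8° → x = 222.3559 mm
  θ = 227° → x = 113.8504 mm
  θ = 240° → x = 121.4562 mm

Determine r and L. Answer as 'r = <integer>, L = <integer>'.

constraint per measurement: (x − r cos θ)² + (r sin θ − e)² = L²
subtracting the θ₁ and θ₂ equations cancels the r² and L² terms:
r = (x₁² − x₂²) / (2[(x₁cos θ₁ + e sin θ₁) − (x₂cos θ₂ + e sin θ₂)]) = 59.0000 → r = 59
L² = (x₁ − r cos θ₁)² + (r sin θ₁ − e)² = 26896.0049 → L = 164.0000 → L = 164
check at θ₃=240°: x = 121.4562 (printed 121.4562) ✓

r = 59, L = 164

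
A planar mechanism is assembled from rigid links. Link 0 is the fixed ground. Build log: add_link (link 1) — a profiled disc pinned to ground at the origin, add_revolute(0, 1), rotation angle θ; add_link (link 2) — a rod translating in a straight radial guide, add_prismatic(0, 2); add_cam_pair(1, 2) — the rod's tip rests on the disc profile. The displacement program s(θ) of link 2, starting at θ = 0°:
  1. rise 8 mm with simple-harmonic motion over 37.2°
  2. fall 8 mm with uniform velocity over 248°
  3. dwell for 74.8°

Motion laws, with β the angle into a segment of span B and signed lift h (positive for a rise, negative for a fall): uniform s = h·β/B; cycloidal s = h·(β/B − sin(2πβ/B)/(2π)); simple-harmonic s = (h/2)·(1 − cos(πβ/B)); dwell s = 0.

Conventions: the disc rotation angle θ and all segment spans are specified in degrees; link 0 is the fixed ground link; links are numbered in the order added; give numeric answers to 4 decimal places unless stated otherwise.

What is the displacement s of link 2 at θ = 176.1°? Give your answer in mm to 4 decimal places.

seg 1 [0°–37.2°] simple-harmonic, h=8: full span → s += 8 → s = 8.0000
seg 2 [37.2°–285.2°] uniform, h=-8: θ=176.1° here. β=138.9, B=248. -8·138.9/248 = -4.4806 → s = 3.5194

3.5194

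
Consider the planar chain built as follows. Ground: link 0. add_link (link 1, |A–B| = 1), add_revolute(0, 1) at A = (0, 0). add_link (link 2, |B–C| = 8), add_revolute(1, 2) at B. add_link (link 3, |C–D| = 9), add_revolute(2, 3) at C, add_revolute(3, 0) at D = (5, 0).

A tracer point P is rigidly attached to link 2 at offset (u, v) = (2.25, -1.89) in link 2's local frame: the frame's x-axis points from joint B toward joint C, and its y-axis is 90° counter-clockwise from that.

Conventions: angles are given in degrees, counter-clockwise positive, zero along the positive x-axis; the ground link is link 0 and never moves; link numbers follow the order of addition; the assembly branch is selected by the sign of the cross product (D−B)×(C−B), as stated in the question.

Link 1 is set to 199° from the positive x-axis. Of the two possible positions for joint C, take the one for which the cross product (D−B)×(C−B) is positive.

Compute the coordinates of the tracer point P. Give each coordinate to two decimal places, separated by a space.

A=(0,0), D=(5.00,0)
B = A + 1.00·(cos199°, sin199°) = (-0.9455, -0.3256)
|BD| = 5.9544
circle(B,8.00) ∩ circle(D,9.00): a=1.5497, h=7.8485
  candidates: C₊=(0.1727,7.5959) cross=46.733; C₋=(1.0310,-8.0776) cross=-46.733
  branch + wants cross > 0 → take C=(0.1727,7.5959) (cross=46.733)
ex = (C−B)/|BC| = (0.1398,0.9902); ey = (-0.9902,0.1398)
P = B + 2.25·ex + -1.89·ey = (1.2404,1.6382)

1.24 1.64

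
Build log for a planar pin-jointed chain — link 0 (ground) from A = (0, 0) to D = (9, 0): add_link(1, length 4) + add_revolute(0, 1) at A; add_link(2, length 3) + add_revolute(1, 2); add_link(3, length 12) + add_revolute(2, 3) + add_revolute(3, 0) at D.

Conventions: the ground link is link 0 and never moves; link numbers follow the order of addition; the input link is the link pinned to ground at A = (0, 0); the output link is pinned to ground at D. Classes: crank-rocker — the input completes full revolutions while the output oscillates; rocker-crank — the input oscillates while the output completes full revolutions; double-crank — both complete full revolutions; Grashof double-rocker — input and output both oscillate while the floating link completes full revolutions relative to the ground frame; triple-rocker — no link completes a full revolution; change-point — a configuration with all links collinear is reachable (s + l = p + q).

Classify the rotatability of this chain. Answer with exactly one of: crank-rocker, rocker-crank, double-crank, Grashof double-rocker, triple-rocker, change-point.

lengths: ground=9, input=4, coupler=3, output=12
sorted: s=3 (shortest), l=12 (longest), p+q=13
s + l = 15 vs p + q = 13
s + l > p + q → non-Grashof → no link fully rotates → triple-rocker

triple-rocker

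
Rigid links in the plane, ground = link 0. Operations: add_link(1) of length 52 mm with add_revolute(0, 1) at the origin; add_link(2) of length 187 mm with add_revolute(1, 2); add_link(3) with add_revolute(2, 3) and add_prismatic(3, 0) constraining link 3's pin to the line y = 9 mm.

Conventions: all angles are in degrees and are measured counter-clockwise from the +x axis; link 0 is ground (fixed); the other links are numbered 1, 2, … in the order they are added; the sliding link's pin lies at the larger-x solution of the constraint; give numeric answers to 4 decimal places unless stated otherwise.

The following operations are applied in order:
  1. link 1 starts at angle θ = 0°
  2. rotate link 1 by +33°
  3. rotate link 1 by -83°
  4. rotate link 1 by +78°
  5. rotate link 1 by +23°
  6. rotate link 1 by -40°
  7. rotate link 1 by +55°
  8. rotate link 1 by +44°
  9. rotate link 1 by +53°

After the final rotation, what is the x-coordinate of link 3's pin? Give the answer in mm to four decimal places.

geometry: r = 52 mm, L = 187 mm, e = 9 mm; θ starts at 0°
rotate link 1 by +33°: θ ← 0° +33° = 33°
rotate link 1 by -83°: θ ← 33° -83° = -50°
rotate link 1 by +78°: θ ← -50° +78° = 28°
rotate link 1 by +23°: θ ← 28° +23° = 51°
rotate link 1 by -40°: θ ← 51° -40° = 11°
rotate link 1 by +55°: θ ← 11° +55° = 66°
rotate link 1 by +44°: θ ← 66° +44° = 110°
rotate link 1 by +53°: θ ← 110° +53° = 163°
crank pin P = (r cos θ, r sin θ) = (-49.727847, 15.203329)
h = r sin θ − e = 15.203329 − 9 = 6.203329
x = r cos θ + √(L² − h²) = -49.727847 + 186.897081 = 137.169233

137.1692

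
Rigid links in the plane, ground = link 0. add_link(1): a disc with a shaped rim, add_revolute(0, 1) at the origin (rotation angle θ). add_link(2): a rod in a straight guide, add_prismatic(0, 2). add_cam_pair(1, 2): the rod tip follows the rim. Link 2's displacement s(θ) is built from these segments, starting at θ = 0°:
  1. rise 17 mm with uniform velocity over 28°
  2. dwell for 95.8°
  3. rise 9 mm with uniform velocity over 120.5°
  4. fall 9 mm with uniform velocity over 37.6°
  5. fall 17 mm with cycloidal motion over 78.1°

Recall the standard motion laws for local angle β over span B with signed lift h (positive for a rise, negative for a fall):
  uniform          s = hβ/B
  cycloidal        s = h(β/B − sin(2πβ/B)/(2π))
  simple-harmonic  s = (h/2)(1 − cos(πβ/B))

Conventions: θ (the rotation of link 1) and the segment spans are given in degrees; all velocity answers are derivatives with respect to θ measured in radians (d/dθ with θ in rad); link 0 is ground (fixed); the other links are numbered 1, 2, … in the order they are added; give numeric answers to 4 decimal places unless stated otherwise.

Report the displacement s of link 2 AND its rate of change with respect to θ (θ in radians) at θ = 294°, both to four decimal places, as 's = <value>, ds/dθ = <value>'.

segment 1 (0° to 28°, uniform, h = 17) is passed completely: s = 0.0000 + (17) = 17.0000
segment 2 (28° to 123.8°, dwell): s unchanged at 17.0000
segment 3 (123.8° to 244.3°, uniform, h = 9) is passed completely: s = 17.0000 + (9) = 26.0000
segment 4 (244.3° to 281.9°, uniform, h = -9) is passed completely: s = 26.0000 + (-9) = 17.0000
θ = 294° falls in segment 5 (281.9° to 360°, cycloidal, h = -17): β = 294 − 281.9 = 12.1°, B = 78.1°; Δs = -17·(0.1549 − sin(2π·0.1549)/(2π)) = -0.3967; s = 17.0000 − 0.3967 = 16.6033
velocity in seg [281.9°–360°] (cycloidal), θ in radians: β = 12.1° = 0.2112 rad, B = 78.1° = 1.3631 rad; ds/dθ = (h/B)(1 − cos(2πβ/B)) = ((-17)/1.3631)(1 − cos(2π·0.1549)) = -5.456937 mm/rad

s = 16.6033, ds/dθ = -5.4569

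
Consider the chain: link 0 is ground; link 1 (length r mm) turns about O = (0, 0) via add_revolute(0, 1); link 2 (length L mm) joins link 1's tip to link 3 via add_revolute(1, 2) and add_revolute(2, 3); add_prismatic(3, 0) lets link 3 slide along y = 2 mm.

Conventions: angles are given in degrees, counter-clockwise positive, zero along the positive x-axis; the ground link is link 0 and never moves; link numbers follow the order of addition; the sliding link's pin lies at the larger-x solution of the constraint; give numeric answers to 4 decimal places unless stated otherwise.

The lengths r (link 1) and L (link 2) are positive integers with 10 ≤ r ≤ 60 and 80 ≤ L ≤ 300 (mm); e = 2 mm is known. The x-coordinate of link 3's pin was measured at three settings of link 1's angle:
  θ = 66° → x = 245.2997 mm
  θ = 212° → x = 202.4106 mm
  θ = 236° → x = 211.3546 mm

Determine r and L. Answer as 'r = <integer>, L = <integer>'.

constraint per measurement: (x − r cos θ)² + (r sin θ − e)² = L²
subtracting the θ₁ and θ₂ equations cancels the r² and L² terms:
r = (x₁² − x₂²) / (2[(x₁cos θ₁ + e sin θ₁) − (x₂cos θ₂ + e sin θ₂)]) = 34.9999 → r = 35
L² = (x₁ − r cos θ₁)² + (r sin θ₁ − e)² = 54288.9801 → L = 233.0000 → L = 233
check at θ₃=236°: x = 211.3546 (printed 211.3546) ✓

r = 35, L = 233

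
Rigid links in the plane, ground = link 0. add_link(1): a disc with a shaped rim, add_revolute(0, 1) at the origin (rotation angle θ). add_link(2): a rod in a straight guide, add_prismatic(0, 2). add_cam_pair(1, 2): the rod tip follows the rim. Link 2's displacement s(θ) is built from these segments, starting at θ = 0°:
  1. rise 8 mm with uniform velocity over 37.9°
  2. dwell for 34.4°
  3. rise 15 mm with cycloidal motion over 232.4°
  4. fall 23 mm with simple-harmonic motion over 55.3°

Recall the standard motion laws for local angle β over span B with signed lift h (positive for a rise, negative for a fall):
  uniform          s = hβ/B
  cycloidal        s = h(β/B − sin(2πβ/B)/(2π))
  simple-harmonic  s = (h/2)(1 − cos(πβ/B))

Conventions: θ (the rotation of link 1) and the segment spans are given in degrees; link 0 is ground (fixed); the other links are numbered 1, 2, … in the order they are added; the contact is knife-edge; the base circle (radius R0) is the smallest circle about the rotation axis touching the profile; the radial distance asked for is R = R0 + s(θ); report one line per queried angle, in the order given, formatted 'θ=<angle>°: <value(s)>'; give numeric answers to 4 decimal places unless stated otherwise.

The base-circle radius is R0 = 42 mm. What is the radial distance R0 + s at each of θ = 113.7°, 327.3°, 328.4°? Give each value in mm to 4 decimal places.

segment 1 (0° to 37.9°, uniform, h = 8) is passed completely: s = 0.0000 + (8) = 8.0000
segment 2 (37.9° to 72.3°, dwell): s unchanged at 8.0000
θ = 113.7° falls in segment 3 (72.3° to 304.7°, cycloidal, h = 15): β = 113.7 − 72.3 = 41.4°, B = 232.4°; Δs = 15·(0.1781 − sin(2π·0.1781)/(2π)) = 0.5240; s = 8.0000 + 0.5240 = 8.5240
segment 3 (72.3° to 304.7°, cycloidal, h = 15) is passed completely: s = 8.0000 + (15) = 23.0000
θ = 327.3° falls in segment 4 (304.7° to 360°, simple-harmonic, h = -23): β = 327.3 − 304.7 = 22.6°, B = 55.3°; Δs = -23/2·(1 − cos(π·0.4087)) = -8.2458; s = 23.0000 − 8.2458 = 14.7542
θ = 328.4° falls in segment 4 (304.7° to 360°, simple-harmonic, h = -23): β = 328.4 − 304.7 = 23.7°, B = 55.3°; Δs = -23/2·(1 − cos(π·0.4286)) = -8.9410; s = 23.0000 − 8.9410 = 14.0590
θ=113.7°: R = R0 + s = 42 + 8.5240 = 50.5240
θ=327.3°: R = R0 + s = 42 + 14.7542 = 56.7542
θ=328.4°: R = R0 + s = 42 + 14.0590 = 56.0590

θ=113.7°: 50.5240
θ=327.3°: 56.7542
θ=328.4°: 56.0590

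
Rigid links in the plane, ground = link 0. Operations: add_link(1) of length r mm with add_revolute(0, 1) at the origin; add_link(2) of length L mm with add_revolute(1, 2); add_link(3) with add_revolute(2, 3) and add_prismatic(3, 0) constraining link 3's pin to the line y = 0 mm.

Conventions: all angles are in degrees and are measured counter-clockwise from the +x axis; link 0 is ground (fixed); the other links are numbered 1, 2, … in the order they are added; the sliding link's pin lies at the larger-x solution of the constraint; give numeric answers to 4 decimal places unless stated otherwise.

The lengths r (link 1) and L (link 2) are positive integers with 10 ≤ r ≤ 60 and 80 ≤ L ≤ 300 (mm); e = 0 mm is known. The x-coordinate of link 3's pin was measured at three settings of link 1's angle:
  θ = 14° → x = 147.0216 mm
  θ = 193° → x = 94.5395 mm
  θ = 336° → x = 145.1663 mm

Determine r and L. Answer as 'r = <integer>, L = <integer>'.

constraint per measurement: (x − r cos θ)² + (r sin θ − e)² = L²
subtracting the θ₁ and θ₂ equations cancels the r² and L² terms:
r = (x₁² − x₂²) / (2[(x₁cos θ₁ + e sin θ₁) − (x₂cos θ₂ + e sin θ₂)]) = 27.0000 → r = 27
L² = (x₁ − r cos θ₁)² + (r sin θ₁ − e)² = 14641.0116 → L = 121.0000 → L = 121
check at θ₃=336°: x = 145.1663 (printed 145.1663) ✓

r = 27, L = 121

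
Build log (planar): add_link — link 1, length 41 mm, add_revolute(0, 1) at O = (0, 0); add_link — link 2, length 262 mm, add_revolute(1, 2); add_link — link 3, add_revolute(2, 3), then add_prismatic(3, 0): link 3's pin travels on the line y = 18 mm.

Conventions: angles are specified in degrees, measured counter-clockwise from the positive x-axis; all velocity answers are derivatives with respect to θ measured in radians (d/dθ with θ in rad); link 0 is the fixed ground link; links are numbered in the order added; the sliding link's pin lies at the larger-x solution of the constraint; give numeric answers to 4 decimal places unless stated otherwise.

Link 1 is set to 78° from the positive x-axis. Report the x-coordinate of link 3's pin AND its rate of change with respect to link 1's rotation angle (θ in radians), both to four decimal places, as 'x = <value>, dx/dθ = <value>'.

geometry: r = 41 mm, L = 262 mm, e = 18 mm
crank pin P = (r cos θ, r sin θ) = (8.524379, 40.104052)
h = r sin θ − e = 40.104052 − 18 = 22.104052
x = r cos θ + √(L² − h²) = 8.524379 + 261.065913 = 269.590292
dx/dθ = −r sin θ − h·r cos θ/√(L² − h²) (θ in radians; h = 22.104052) = -40.825798

x = 269.5903, dx/dθ = -40.8258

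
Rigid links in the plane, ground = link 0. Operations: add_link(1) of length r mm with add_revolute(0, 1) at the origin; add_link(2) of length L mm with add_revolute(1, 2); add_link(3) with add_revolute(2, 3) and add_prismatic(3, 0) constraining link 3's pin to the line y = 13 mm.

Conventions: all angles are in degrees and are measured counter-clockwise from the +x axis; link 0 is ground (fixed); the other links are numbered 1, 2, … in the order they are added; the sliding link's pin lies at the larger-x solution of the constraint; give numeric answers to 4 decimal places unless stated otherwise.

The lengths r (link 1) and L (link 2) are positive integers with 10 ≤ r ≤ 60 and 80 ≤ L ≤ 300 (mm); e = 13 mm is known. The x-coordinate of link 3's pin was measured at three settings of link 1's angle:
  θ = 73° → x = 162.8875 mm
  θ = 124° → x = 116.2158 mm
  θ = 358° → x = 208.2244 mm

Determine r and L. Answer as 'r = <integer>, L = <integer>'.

constraint per measurement: (x − r cos θ)² + (r sin θ − e)² = L²
subtracting the θ₁ and θ₂ equations cancels the r² and L² terms:
r = (x₁² − x₂²) / (2[(x₁cos θ₁ + e sin θ₁) − (x₂cos θ₂ + e sin θ₂)]) = 57.0000 → r = 57
L² = (x₁ − r cos θ₁)² + (r sin θ₁ − e)² = 23103.9927 → L = 152.0000 → L = 152
check at θ₃=358°: x = 208.2244 (printed 208.2244) ✓

r = 57, L = 152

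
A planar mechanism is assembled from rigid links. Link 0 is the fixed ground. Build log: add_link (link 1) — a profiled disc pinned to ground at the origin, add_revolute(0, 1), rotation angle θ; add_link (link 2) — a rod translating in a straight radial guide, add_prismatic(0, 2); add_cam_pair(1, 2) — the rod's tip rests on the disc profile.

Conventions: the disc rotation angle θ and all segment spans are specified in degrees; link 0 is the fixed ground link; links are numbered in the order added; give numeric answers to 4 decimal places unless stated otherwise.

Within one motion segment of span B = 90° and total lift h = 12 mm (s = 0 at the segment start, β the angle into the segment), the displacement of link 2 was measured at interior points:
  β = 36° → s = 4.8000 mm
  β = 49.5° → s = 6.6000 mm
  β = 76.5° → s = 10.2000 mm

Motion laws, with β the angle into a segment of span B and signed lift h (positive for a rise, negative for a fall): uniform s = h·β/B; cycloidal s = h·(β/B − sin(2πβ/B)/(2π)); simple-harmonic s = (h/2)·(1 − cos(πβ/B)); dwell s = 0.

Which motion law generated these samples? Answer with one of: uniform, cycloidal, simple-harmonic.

candidates at β/B = r: uniform s = h·r (linear in β); cycloidal s = h·(r − sin(2πr)/(2π)); simple-harmonic s = (h/2)(1 − cos(πr))
β=36°: printed 4.8000 | uniform 4.8000, cycloidal 3.6774, simple-harmonic 4.1459
β=49.5°: printed 6.6000 | uniform 6.6000, cycloidal 7.1902, simple-harmonic 6.9386
β=76.5°: printed 10.2000 | uniform 10.2000, cycloidal 11.7451, simple-harmonic 11.3460
only one law matches every sample → uniform

uniform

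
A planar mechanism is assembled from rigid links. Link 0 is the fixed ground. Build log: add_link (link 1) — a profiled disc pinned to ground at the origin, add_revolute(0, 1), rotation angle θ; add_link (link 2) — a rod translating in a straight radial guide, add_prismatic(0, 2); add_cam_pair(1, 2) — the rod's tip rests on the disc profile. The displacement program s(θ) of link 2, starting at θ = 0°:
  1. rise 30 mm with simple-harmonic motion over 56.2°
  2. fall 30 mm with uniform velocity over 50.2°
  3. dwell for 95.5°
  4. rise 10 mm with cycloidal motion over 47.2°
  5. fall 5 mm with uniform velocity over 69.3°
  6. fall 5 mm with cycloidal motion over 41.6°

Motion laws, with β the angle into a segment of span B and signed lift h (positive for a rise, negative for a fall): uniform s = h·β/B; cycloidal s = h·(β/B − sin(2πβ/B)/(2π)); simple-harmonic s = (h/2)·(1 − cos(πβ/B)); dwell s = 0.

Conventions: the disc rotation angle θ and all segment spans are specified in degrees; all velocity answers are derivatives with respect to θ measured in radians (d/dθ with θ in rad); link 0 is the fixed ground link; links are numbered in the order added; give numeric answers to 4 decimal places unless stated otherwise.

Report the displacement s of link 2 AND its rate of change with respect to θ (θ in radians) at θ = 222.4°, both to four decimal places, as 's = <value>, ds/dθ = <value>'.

seg 1 [0°–56.2°] simple-harmonic, h=30: full span → s += 30 → s = 30.0000
seg 2 [56.2°–106.4°] uniform, h=-30: full span → s += -30 → s = 0.0000
seg 3 [106.4°–201.9°] dwell: s stays 0.0000
seg 4 [201.9°–249.1°] cycloidal, h=10: θ=222.4° here. β=20.5, B=47.2. 10·(0.4343 − sin(2π·0.4343)/(2π)) = 3.7049 → s = 3.7049
velocity in seg [201.9°–249.1°] (cycloidal), θ in radians: β = 20.5° = 0.3578 rad, B = 47.2° = 0.8238 rad; ds/dθ = (h/B)(1 − cos(2πβ/B)) = (10/0.8238)(1 − cos(2π·0.4343)) = 23.258864 mm/rad

s = 3.7049, ds/dθ = 23.2589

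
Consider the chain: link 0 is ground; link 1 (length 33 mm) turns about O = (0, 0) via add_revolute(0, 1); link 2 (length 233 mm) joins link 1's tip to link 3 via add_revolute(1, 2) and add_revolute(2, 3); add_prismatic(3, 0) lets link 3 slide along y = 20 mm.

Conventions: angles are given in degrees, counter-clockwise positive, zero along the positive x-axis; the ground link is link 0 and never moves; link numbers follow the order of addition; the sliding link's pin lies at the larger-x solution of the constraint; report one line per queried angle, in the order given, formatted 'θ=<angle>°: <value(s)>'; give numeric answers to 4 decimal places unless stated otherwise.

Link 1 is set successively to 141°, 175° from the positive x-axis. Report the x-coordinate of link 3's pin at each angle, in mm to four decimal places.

geometry: r = 33 mm, L = 233 mm, e = 20 mm
θ=141°: crank pin P = (r cos θ, r sin θ) = (-25.645817, 20.767573)
θ=141°: h = r sin θ − e = 20.767573 − 20 = 0.767573
θ=141°: x = r cos θ + √(L² − h²) = -25.645817 + 232.998736 = 207.352919
θ=175°: crank pin P = (r cos θ, r sin θ) = (-32.874425, 2.876140)
θ=175°: h = r sin θ − e = 2.876140 − 20 = -17.123860
θ=175°: x = r cos θ + √(L² − h²) = -32.874425 + 232.369906 = 199.495481

θ=141°: 207.3529
θ=175°: 199.4955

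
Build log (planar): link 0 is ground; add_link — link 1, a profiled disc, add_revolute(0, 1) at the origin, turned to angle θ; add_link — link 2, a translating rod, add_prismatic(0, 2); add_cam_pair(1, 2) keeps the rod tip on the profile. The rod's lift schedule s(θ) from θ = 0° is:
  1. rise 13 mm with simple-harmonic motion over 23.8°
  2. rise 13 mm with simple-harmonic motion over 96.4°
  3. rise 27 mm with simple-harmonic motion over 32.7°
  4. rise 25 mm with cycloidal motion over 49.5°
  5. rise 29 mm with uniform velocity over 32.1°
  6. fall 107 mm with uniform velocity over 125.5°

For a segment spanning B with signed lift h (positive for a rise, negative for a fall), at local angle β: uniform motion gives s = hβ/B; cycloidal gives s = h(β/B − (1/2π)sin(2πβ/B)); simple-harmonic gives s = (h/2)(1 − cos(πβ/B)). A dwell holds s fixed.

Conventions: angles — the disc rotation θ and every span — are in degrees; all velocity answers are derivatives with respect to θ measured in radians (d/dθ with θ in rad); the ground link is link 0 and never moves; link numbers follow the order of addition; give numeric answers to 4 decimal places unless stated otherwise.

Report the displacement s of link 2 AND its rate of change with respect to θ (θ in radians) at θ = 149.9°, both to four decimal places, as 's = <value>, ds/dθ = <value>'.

seg 1 [0°–23.8°] simple-harmonic, h=13: full span → s += 13 → s = 13.0000
seg 2 [23.8°–120.2°] simple-harmonic, h=13: full span → s += 13 → s = 26.0000
seg 3 [120.2°–152.9°] simple-harmonic, h=27: θ=149.9° here. β=29.7, B=32.7. 27/2·(1 − cos(π·0.9083)) = 26.4431 → s = 52.4431
velocity in seg [120.2°–152.9°] (simple-harmonic), θ in radians: β = 29.7° = 0.5184 rad, B = 32.7° = 0.5707 rad; ds/dθ = (πh/(2B)) sin(πβ/B) = (π·27/(2·0.5707)) sin(π·0.9083) = 21.122840 mm/rad

s = 52.4431, ds/dθ = 21.1228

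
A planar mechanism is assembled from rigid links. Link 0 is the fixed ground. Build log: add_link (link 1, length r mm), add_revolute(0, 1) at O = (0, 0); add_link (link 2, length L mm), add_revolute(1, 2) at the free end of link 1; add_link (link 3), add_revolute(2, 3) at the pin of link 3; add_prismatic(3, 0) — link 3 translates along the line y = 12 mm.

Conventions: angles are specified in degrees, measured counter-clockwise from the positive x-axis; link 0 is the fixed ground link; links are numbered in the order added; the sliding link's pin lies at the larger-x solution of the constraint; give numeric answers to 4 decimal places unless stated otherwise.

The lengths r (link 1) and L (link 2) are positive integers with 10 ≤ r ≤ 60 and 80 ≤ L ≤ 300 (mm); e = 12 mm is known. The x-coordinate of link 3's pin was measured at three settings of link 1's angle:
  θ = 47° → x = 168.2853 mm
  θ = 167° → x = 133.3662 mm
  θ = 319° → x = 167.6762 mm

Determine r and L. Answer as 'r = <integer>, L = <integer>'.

constraint per measurement: (x − r cos θ)² + (r sin θ − e)² = L²
subtracting the θ₁ and θ₂ equations cancels the r² and L² terms:
r = (x₁² − x₂²) / (2[(x₁cos θ₁ + e sin θ₁) − (x₂cos θ₂ + e sin θ₂)]) = 21.0000 → r = 21
L² = (x₁ − r cos θ₁)² + (r sin θ₁ − e)² = 23715.9874 → L = 154.0000 → L = 154
check at θ₃=319°: x = 167.6762 (printed 167.6762) ✓

r = 21, L = 154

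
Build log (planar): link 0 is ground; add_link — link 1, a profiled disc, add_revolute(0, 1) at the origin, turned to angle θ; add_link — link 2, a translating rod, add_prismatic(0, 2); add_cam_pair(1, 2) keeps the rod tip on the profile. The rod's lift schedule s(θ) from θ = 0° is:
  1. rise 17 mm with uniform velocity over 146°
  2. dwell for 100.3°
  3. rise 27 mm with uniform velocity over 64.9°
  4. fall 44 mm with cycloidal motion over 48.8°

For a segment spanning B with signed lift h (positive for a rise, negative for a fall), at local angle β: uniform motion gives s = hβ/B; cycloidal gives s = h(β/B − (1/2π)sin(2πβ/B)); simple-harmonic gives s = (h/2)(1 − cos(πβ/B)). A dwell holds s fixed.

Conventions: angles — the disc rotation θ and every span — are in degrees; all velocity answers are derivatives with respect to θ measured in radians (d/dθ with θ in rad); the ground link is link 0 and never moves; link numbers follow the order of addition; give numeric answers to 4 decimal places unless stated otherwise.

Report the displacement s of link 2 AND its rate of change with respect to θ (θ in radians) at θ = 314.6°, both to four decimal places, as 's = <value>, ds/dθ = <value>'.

seg 1 [0°–146°] uniform, h=17: full span → s += 17 → s = 17.0000
seg 2 [146°–246.3°] dwell: s stays 17.0000
seg 3 [246.3°–311.2°] uniform, h=27: full span → s += 27 → s = 44.0000
seg 4 [311.2°–360°] cycloidal, h=-44: θ=314.6° here. β=3.4, B=48.8. -44·(0.0697 − sin(2π·0.0697)/(2π)) = -0.0970 → s = 43.9030
velocity in seg [311.2°–360°] (cycloidal), θ in radians: β = 3.4° = 0.0593 rad, B = 48.8° = 0.8517 rad; ds/dθ = (h/B)(1 − cos(2πβ/B)) = ((-44)/0.8517)(1 − cos(2π·0.0697)) = -4.871433 mm/rad

s = 43.9030, ds/dθ = -4.8714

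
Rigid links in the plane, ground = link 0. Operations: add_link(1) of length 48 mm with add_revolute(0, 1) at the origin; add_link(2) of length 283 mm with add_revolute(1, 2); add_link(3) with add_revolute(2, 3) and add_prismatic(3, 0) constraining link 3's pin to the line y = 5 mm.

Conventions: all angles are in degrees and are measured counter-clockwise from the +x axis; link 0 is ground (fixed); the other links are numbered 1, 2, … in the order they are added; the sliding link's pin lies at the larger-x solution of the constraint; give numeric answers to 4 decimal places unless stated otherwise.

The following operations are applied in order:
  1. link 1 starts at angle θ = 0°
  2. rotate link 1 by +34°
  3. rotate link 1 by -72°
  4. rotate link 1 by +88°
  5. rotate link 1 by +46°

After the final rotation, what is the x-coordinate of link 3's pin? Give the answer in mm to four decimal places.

geometry: r = 48 mm, L = 283 mm, e = 5 mm; θ starts at 0°
rotate link 1 by +34°: θ ← 0° +34° = 34°
rotate link 1 by -72°: θ ← 34° -72° = -38°
rotate link 1 by +88°: θ ← -38° +88° = 50°
rotate link 1 by +46°: θ ← 50° +46° = 96°
crank pin P = (r cos θ, r sin θ) = (-5.017366, 47.737051)
h = r sin θ − e = 47.737051 − 5 = 42.737051
x = r cos θ + √(L² − h²) = -5.017366 + 279.754436 = 274.737070

274.7371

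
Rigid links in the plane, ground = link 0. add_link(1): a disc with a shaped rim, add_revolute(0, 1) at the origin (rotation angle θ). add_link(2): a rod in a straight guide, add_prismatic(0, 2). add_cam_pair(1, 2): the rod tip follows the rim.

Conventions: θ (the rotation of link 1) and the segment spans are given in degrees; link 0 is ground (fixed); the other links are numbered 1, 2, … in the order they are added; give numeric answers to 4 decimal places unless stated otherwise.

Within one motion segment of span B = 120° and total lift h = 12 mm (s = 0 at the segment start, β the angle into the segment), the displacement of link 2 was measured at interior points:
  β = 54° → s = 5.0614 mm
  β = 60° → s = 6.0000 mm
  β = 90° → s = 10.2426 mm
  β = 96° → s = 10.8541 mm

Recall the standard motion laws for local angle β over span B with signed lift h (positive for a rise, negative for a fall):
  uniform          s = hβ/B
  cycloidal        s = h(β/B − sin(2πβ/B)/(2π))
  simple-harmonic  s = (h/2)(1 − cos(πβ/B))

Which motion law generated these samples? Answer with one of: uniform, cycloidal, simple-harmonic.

candidates at β/B = r: uniform s = h·r (linear in β); cycloidal s = h·(r − sin(2πr)/(2π)); simple-harmonic s = (h/2)(1 − cos(πr))
β=54°: printed 5.0614 | uniform 5.4000, cycloidal 4.8098, simple-harmonic 5.0614
β=60°: printed 6.0000 | uniform 6.0000, cycloidal 6.0000, simple-harmonic 6.0000
β=90°: printed 10.2426 | uniform 9.0000, cycloidal 10.9099, simple-harmonic 10.2426
β=96°: printed 10.8541 | uniform 9.6000, cycloidal 11.4164, simple-harmonic 10.8541
only one law matches every sample → simple-harmonic

simple-harmonic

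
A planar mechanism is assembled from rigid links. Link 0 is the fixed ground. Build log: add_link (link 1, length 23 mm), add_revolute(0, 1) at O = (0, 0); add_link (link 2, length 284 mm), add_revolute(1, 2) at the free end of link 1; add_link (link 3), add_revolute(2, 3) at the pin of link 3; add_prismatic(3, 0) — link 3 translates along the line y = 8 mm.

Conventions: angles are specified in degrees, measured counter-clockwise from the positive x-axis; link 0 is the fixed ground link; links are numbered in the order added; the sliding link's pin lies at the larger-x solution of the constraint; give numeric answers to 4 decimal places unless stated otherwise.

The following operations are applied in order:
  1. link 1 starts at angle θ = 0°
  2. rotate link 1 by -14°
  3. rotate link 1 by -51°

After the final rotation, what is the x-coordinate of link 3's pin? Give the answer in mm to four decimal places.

geometry: r = 23 mm, L = 284 mm, e = 8 mm; θ starts at 0°
rotate link 1 by -14°: θ ← 0° -14° = -14°
rotate link 1 by -51°: θ ← -14° -51° = -65°
crank pin P = (r cos θ, r sin θ) = (9.720220, -20.845079)
h = r sin θ − e = -20.845079 − 8 = -28.845079
x = r cos θ + √(L² − h²) = 9.720220 + 282.531346 = 292.251566

292.2516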